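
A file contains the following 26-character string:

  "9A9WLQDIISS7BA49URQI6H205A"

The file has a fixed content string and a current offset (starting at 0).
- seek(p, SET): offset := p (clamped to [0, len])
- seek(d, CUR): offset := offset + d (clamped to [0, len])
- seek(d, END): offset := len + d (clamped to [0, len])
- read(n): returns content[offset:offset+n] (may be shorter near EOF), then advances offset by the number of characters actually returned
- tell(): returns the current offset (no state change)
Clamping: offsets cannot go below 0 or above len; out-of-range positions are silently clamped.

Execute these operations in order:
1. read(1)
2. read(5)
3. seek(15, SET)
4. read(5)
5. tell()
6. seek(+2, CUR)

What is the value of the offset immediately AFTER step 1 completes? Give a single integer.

Answer: 1

Derivation:
After 1 (read(1)): returned '9', offset=1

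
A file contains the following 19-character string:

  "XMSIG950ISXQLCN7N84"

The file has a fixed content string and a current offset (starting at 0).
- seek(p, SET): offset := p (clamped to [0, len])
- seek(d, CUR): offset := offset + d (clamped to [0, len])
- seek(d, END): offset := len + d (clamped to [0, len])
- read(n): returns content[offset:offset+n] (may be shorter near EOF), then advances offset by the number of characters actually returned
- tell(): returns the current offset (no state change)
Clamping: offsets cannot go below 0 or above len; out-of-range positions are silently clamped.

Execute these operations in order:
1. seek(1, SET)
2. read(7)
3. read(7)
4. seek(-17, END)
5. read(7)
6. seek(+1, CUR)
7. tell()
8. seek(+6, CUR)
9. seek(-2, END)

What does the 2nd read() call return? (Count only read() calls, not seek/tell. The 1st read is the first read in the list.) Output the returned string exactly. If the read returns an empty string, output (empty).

Answer: ISXQLCN

Derivation:
After 1 (seek(1, SET)): offset=1
After 2 (read(7)): returned 'MSIG950', offset=8
After 3 (read(7)): returned 'ISXQLCN', offset=15
After 4 (seek(-17, END)): offset=2
After 5 (read(7)): returned 'SIG950I', offset=9
After 6 (seek(+1, CUR)): offset=10
After 7 (tell()): offset=10
After 8 (seek(+6, CUR)): offset=16
After 9 (seek(-2, END)): offset=17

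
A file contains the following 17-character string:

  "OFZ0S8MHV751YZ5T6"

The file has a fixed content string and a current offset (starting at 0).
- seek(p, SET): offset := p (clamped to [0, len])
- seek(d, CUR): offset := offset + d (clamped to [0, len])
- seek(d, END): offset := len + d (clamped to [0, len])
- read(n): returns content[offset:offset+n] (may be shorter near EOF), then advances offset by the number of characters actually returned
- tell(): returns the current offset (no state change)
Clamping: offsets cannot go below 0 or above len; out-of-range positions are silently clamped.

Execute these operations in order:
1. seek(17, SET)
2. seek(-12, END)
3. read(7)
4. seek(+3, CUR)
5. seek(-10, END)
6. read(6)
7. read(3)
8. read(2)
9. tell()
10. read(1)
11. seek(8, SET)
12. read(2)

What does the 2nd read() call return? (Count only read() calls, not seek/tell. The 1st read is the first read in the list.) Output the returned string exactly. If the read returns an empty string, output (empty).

Answer: HV751Y

Derivation:
After 1 (seek(17, SET)): offset=17
After 2 (seek(-12, END)): offset=5
After 3 (read(7)): returned '8MHV751', offset=12
After 4 (seek(+3, CUR)): offset=15
After 5 (seek(-10, END)): offset=7
After 6 (read(6)): returned 'HV751Y', offset=13
After 7 (read(3)): returned 'Z5T', offset=16
After 8 (read(2)): returned '6', offset=17
After 9 (tell()): offset=17
After 10 (read(1)): returned '', offset=17
After 11 (seek(8, SET)): offset=8
After 12 (read(2)): returned 'V7', offset=10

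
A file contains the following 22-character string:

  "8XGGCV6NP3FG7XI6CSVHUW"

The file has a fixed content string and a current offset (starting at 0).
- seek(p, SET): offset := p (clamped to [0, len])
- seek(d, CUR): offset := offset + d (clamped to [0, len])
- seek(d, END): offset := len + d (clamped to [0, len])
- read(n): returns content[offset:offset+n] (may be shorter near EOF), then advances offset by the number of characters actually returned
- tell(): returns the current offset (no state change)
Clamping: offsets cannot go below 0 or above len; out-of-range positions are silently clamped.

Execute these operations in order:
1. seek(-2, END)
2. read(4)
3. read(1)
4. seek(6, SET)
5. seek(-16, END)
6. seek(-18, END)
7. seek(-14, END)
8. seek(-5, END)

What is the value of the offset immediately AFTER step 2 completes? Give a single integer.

After 1 (seek(-2, END)): offset=20
After 2 (read(4)): returned 'UW', offset=22

Answer: 22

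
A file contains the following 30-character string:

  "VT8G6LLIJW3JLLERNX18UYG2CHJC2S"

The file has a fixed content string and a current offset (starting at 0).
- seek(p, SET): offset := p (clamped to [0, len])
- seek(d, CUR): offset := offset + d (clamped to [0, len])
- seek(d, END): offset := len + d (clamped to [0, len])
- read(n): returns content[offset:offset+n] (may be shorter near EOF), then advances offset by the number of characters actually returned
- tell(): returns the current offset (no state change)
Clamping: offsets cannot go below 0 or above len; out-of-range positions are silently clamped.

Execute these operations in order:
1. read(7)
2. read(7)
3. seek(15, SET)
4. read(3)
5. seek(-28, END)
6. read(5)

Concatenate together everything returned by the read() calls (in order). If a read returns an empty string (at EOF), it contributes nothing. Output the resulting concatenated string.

After 1 (read(7)): returned 'VT8G6LL', offset=7
After 2 (read(7)): returned 'IJW3JLL', offset=14
After 3 (seek(15, SET)): offset=15
After 4 (read(3)): returned 'RNX', offset=18
After 5 (seek(-28, END)): offset=2
After 6 (read(5)): returned '8G6LL', offset=7

Answer: VT8G6LLIJW3JLLRNX8G6LL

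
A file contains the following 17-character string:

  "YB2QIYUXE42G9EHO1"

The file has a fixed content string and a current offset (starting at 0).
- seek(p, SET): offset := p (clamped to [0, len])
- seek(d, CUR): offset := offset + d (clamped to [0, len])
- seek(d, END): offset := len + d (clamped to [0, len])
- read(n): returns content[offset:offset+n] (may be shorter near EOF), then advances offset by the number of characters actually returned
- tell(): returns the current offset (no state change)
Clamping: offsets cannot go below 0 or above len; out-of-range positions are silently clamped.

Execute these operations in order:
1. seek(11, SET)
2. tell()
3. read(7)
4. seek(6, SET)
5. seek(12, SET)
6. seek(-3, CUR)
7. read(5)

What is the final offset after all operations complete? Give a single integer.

After 1 (seek(11, SET)): offset=11
After 2 (tell()): offset=11
After 3 (read(7)): returned 'G9EHO1', offset=17
After 4 (seek(6, SET)): offset=6
After 5 (seek(12, SET)): offset=12
After 6 (seek(-3, CUR)): offset=9
After 7 (read(5)): returned '42G9E', offset=14

Answer: 14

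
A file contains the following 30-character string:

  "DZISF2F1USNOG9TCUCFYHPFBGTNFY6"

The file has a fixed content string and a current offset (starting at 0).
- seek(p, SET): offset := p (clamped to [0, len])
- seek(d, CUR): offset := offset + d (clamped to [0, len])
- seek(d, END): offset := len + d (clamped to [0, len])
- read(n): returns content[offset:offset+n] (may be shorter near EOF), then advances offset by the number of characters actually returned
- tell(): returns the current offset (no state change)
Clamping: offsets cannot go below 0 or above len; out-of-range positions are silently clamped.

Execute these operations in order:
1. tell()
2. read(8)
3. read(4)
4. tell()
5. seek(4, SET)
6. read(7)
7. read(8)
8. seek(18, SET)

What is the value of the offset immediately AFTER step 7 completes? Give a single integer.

After 1 (tell()): offset=0
After 2 (read(8)): returned 'DZISF2F1', offset=8
After 3 (read(4)): returned 'USNO', offset=12
After 4 (tell()): offset=12
After 5 (seek(4, SET)): offset=4
After 6 (read(7)): returned 'F2F1USN', offset=11
After 7 (read(8)): returned 'OG9TCUCF', offset=19

Answer: 19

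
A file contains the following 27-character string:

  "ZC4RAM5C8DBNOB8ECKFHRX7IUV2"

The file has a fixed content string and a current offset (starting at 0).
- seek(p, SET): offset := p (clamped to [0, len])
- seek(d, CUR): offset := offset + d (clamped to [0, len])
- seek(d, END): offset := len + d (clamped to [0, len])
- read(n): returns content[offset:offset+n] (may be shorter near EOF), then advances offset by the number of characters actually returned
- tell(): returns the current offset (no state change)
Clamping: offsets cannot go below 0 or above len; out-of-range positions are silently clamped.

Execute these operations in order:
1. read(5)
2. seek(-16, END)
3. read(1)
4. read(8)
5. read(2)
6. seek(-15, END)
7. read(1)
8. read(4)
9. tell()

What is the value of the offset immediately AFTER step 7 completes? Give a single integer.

After 1 (read(5)): returned 'ZC4RA', offset=5
After 2 (seek(-16, END)): offset=11
After 3 (read(1)): returned 'N', offset=12
After 4 (read(8)): returned 'OB8ECKFH', offset=20
After 5 (read(2)): returned 'RX', offset=22
After 6 (seek(-15, END)): offset=12
After 7 (read(1)): returned 'O', offset=13

Answer: 13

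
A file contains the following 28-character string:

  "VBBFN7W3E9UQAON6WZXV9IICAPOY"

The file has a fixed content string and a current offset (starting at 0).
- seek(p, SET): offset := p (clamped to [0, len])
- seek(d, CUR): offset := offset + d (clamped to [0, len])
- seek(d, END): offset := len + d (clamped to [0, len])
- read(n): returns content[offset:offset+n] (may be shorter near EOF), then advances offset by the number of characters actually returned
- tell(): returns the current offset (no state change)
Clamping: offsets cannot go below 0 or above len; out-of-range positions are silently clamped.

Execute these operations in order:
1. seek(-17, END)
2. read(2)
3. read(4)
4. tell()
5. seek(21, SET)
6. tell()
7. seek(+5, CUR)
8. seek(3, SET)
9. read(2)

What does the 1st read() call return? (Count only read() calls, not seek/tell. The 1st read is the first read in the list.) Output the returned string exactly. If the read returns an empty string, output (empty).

After 1 (seek(-17, END)): offset=11
After 2 (read(2)): returned 'QA', offset=13
After 3 (read(4)): returned 'ON6W', offset=17
After 4 (tell()): offset=17
After 5 (seek(21, SET)): offset=21
After 6 (tell()): offset=21
After 7 (seek(+5, CUR)): offset=26
After 8 (seek(3, SET)): offset=3
After 9 (read(2)): returned 'FN', offset=5

Answer: QA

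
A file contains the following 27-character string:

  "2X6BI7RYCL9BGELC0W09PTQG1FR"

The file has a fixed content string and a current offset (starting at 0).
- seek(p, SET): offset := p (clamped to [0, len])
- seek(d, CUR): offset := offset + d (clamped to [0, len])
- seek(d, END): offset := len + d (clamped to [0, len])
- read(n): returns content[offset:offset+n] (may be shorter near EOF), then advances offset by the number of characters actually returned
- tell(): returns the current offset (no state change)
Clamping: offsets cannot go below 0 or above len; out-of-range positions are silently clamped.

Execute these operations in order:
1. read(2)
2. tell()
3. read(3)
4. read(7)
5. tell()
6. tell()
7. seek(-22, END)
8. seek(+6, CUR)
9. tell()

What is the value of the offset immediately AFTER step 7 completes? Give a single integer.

After 1 (read(2)): returned '2X', offset=2
After 2 (tell()): offset=2
After 3 (read(3)): returned '6BI', offset=5
After 4 (read(7)): returned '7RYCL9B', offset=12
After 5 (tell()): offset=12
After 6 (tell()): offset=12
After 7 (seek(-22, END)): offset=5

Answer: 5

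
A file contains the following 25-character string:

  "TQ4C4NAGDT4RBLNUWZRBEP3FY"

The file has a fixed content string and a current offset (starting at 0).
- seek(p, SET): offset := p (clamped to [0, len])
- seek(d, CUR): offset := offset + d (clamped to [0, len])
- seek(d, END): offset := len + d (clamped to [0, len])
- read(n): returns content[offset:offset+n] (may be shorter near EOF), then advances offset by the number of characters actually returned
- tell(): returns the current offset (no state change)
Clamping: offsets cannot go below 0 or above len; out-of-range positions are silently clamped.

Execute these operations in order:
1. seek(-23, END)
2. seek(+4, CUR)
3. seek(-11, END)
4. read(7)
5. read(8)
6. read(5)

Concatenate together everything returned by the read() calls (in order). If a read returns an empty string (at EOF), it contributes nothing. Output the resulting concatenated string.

Answer: NUWZRBEP3FY

Derivation:
After 1 (seek(-23, END)): offset=2
After 2 (seek(+4, CUR)): offset=6
After 3 (seek(-11, END)): offset=14
After 4 (read(7)): returned 'NUWZRBE', offset=21
After 5 (read(8)): returned 'P3FY', offset=25
After 6 (read(5)): returned '', offset=25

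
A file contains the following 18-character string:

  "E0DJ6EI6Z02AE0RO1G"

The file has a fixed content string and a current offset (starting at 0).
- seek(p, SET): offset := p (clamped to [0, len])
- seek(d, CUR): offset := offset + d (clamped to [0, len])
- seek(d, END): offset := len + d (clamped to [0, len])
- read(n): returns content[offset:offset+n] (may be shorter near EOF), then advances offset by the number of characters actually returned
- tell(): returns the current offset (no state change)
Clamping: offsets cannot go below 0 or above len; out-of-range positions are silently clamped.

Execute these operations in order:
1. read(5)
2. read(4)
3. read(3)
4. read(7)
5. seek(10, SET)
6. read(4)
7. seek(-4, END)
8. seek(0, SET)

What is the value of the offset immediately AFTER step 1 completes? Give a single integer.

After 1 (read(5)): returned 'E0DJ6', offset=5

Answer: 5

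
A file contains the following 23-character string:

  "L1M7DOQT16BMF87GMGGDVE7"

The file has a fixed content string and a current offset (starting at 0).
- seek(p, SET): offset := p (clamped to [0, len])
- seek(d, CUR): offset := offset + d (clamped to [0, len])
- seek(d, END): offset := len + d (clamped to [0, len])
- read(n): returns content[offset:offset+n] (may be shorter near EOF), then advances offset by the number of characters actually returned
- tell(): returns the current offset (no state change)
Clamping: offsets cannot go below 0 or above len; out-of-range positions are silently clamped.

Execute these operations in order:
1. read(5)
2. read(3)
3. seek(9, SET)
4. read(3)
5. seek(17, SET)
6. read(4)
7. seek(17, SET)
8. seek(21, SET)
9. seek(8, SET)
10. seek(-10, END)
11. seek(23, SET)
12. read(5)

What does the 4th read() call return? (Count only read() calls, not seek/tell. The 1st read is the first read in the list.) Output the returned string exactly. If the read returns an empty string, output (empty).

After 1 (read(5)): returned 'L1M7D', offset=5
After 2 (read(3)): returned 'OQT', offset=8
After 3 (seek(9, SET)): offset=9
After 4 (read(3)): returned '6BM', offset=12
After 5 (seek(17, SET)): offset=17
After 6 (read(4)): returned 'GGDV', offset=21
After 7 (seek(17, SET)): offset=17
After 8 (seek(21, SET)): offset=21
After 9 (seek(8, SET)): offset=8
After 10 (seek(-10, END)): offset=13
After 11 (seek(23, SET)): offset=23
After 12 (read(5)): returned '', offset=23

Answer: GGDV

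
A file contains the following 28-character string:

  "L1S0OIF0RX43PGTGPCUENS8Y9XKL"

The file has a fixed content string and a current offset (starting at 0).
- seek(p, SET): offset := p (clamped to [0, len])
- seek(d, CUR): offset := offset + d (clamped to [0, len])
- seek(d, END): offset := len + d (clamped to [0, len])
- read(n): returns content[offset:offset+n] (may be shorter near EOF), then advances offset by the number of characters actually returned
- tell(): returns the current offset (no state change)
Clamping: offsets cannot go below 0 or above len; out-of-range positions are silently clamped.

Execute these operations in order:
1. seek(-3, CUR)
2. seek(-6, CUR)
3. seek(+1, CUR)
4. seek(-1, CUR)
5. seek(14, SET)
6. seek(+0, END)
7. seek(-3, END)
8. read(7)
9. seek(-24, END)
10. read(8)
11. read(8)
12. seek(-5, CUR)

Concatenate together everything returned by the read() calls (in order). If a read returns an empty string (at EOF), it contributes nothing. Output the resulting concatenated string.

After 1 (seek(-3, CUR)): offset=0
After 2 (seek(-6, CUR)): offset=0
After 3 (seek(+1, CUR)): offset=1
After 4 (seek(-1, CUR)): offset=0
After 5 (seek(14, SET)): offset=14
After 6 (seek(+0, END)): offset=28
After 7 (seek(-3, END)): offset=25
After 8 (read(7)): returned 'XKL', offset=28
After 9 (seek(-24, END)): offset=4
After 10 (read(8)): returned 'OIF0RX43', offset=12
After 11 (read(8)): returned 'PGTGPCUE', offset=20
After 12 (seek(-5, CUR)): offset=15

Answer: XKLOIF0RX43PGTGPCUE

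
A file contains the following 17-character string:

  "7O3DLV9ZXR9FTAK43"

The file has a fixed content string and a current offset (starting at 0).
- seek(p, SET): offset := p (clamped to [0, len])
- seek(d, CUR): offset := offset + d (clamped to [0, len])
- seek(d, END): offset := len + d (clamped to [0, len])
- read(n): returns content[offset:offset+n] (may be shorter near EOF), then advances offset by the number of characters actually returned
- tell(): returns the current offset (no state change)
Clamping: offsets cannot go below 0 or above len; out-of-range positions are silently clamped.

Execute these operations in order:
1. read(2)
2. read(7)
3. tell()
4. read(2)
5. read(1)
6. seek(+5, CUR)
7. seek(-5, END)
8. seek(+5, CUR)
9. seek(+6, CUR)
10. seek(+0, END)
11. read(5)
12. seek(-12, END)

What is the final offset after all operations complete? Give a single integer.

Answer: 5

Derivation:
After 1 (read(2)): returned '7O', offset=2
After 2 (read(7)): returned '3DLV9ZX', offset=9
After 3 (tell()): offset=9
After 4 (read(2)): returned 'R9', offset=11
After 5 (read(1)): returned 'F', offset=12
After 6 (seek(+5, CUR)): offset=17
After 7 (seek(-5, END)): offset=12
After 8 (seek(+5, CUR)): offset=17
After 9 (seek(+6, CUR)): offset=17
After 10 (seek(+0, END)): offset=17
After 11 (read(5)): returned '', offset=17
After 12 (seek(-12, END)): offset=5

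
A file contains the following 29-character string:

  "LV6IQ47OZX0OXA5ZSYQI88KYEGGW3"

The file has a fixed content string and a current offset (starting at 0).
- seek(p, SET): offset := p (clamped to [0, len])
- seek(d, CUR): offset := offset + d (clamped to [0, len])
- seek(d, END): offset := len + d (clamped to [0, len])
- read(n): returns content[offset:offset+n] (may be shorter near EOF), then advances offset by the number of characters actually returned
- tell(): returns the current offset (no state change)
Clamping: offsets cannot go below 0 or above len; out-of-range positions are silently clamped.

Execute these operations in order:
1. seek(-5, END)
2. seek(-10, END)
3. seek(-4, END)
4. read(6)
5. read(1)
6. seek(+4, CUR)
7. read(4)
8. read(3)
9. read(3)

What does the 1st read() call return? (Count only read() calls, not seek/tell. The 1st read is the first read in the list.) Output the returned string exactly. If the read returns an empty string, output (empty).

After 1 (seek(-5, END)): offset=24
After 2 (seek(-10, END)): offset=19
After 3 (seek(-4, END)): offset=25
After 4 (read(6)): returned 'GGW3', offset=29
After 5 (read(1)): returned '', offset=29
After 6 (seek(+4, CUR)): offset=29
After 7 (read(4)): returned '', offset=29
After 8 (read(3)): returned '', offset=29
After 9 (read(3)): returned '', offset=29

Answer: GGW3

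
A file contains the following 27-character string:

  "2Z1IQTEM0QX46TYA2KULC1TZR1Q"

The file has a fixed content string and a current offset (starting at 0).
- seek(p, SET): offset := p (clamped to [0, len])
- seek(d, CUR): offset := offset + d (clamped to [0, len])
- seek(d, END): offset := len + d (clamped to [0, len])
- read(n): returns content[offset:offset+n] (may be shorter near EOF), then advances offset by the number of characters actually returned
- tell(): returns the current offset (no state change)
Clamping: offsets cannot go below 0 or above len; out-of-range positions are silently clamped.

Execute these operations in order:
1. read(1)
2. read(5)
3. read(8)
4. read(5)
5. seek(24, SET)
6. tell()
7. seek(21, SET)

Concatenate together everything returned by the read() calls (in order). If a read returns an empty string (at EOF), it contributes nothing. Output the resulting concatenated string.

Answer: 2Z1IQTEM0QX46TYA2KU

Derivation:
After 1 (read(1)): returned '2', offset=1
After 2 (read(5)): returned 'Z1IQT', offset=6
After 3 (read(8)): returned 'EM0QX46T', offset=14
After 4 (read(5)): returned 'YA2KU', offset=19
After 5 (seek(24, SET)): offset=24
After 6 (tell()): offset=24
After 7 (seek(21, SET)): offset=21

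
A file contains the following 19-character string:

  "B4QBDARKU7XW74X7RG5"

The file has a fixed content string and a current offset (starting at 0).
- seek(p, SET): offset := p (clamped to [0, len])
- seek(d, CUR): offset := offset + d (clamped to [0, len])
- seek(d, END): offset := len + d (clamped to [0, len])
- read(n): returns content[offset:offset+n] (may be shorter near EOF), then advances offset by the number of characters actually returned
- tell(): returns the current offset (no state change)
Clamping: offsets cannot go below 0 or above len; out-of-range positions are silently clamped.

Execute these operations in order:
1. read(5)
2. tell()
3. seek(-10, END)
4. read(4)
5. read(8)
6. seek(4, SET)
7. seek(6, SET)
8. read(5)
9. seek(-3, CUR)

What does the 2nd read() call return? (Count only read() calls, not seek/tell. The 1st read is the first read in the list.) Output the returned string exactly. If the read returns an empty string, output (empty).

After 1 (read(5)): returned 'B4QBD', offset=5
After 2 (tell()): offset=5
After 3 (seek(-10, END)): offset=9
After 4 (read(4)): returned '7XW7', offset=13
After 5 (read(8)): returned '4X7RG5', offset=19
After 6 (seek(4, SET)): offset=4
After 7 (seek(6, SET)): offset=6
After 8 (read(5)): returned 'RKU7X', offset=11
After 9 (seek(-3, CUR)): offset=8

Answer: 7XW7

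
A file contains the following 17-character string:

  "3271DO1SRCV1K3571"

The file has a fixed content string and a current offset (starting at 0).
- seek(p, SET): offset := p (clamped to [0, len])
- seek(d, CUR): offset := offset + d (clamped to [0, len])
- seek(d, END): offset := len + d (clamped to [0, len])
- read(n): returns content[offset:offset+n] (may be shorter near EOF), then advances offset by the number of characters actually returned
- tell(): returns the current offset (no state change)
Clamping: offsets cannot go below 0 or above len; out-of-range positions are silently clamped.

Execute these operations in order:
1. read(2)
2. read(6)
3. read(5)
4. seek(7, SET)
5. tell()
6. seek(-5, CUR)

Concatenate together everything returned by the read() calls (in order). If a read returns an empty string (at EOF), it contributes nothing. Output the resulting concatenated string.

After 1 (read(2)): returned '32', offset=2
After 2 (read(6)): returned '71DO1S', offset=8
After 3 (read(5)): returned 'RCV1K', offset=13
After 4 (seek(7, SET)): offset=7
After 5 (tell()): offset=7
After 6 (seek(-5, CUR)): offset=2

Answer: 3271DO1SRCV1K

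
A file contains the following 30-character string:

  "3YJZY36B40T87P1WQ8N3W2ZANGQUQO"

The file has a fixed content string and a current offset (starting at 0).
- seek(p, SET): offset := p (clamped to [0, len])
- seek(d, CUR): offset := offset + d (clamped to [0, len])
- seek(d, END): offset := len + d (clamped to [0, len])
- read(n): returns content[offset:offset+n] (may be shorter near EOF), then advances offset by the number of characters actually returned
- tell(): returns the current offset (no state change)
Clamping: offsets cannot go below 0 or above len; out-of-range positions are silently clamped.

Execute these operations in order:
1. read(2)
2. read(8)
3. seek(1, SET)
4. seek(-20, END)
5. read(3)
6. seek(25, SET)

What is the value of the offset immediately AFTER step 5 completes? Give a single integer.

Answer: 13

Derivation:
After 1 (read(2)): returned '3Y', offset=2
After 2 (read(8)): returned 'JZY36B40', offset=10
After 3 (seek(1, SET)): offset=1
After 4 (seek(-20, END)): offset=10
After 5 (read(3)): returned 'T87', offset=13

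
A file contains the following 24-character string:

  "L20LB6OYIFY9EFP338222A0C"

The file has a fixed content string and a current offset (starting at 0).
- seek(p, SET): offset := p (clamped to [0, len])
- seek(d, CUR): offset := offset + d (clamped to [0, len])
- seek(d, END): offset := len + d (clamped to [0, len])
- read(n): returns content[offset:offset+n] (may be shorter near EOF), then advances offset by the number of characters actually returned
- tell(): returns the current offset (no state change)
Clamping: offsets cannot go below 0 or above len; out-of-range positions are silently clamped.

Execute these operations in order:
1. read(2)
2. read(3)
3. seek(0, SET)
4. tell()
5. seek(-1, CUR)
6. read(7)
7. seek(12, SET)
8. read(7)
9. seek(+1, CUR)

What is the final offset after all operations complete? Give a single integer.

After 1 (read(2)): returned 'L2', offset=2
After 2 (read(3)): returned '0LB', offset=5
After 3 (seek(0, SET)): offset=0
After 4 (tell()): offset=0
After 5 (seek(-1, CUR)): offset=0
After 6 (read(7)): returned 'L20LB6O', offset=7
After 7 (seek(12, SET)): offset=12
After 8 (read(7)): returned 'EFP3382', offset=19
After 9 (seek(+1, CUR)): offset=20

Answer: 20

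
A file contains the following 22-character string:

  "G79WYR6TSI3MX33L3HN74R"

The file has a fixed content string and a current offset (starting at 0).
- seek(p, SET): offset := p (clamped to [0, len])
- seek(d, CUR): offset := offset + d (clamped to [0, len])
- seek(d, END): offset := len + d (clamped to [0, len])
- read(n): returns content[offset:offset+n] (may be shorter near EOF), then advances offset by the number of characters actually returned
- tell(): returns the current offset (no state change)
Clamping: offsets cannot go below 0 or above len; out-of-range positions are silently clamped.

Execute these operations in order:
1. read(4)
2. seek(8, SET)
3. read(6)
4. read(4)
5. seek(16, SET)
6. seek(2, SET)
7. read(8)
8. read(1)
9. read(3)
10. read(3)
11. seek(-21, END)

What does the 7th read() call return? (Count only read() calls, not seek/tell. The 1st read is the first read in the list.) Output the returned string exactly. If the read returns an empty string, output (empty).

Answer: 3L3

Derivation:
After 1 (read(4)): returned 'G79W', offset=4
After 2 (seek(8, SET)): offset=8
After 3 (read(6)): returned 'SI3MX3', offset=14
After 4 (read(4)): returned '3L3H', offset=18
After 5 (seek(16, SET)): offset=16
After 6 (seek(2, SET)): offset=2
After 7 (read(8)): returned '9WYR6TSI', offset=10
After 8 (read(1)): returned '3', offset=11
After 9 (read(3)): returned 'MX3', offset=14
After 10 (read(3)): returned '3L3', offset=17
After 11 (seek(-21, END)): offset=1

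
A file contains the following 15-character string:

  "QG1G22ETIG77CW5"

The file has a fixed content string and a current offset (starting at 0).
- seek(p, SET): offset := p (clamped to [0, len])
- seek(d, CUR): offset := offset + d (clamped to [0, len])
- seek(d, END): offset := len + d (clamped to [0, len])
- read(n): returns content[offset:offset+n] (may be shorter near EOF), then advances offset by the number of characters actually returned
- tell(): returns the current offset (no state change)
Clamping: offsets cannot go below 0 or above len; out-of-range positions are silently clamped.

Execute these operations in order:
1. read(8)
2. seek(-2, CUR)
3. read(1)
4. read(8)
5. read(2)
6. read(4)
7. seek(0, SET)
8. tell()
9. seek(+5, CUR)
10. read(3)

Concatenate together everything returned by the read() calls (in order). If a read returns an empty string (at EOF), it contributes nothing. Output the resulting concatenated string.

Answer: QG1G22ETETIG77CW52ET

Derivation:
After 1 (read(8)): returned 'QG1G22ET', offset=8
After 2 (seek(-2, CUR)): offset=6
After 3 (read(1)): returned 'E', offset=7
After 4 (read(8)): returned 'TIG77CW5', offset=15
After 5 (read(2)): returned '', offset=15
After 6 (read(4)): returned '', offset=15
After 7 (seek(0, SET)): offset=0
After 8 (tell()): offset=0
After 9 (seek(+5, CUR)): offset=5
After 10 (read(3)): returned '2ET', offset=8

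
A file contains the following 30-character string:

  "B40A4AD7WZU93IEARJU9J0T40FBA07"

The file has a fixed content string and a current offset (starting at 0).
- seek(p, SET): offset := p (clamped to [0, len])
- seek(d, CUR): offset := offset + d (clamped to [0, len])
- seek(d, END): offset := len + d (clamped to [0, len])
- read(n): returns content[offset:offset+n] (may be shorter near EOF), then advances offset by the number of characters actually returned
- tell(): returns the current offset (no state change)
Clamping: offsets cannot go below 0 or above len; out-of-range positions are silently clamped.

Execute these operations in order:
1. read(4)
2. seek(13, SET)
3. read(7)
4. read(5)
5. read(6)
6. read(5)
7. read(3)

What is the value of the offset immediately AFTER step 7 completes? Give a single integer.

After 1 (read(4)): returned 'B40A', offset=4
After 2 (seek(13, SET)): offset=13
After 3 (read(7)): returned 'IEARJU9', offset=20
After 4 (read(5)): returned 'J0T40', offset=25
After 5 (read(6)): returned 'FBA07', offset=30
After 6 (read(5)): returned '', offset=30
After 7 (read(3)): returned '', offset=30

Answer: 30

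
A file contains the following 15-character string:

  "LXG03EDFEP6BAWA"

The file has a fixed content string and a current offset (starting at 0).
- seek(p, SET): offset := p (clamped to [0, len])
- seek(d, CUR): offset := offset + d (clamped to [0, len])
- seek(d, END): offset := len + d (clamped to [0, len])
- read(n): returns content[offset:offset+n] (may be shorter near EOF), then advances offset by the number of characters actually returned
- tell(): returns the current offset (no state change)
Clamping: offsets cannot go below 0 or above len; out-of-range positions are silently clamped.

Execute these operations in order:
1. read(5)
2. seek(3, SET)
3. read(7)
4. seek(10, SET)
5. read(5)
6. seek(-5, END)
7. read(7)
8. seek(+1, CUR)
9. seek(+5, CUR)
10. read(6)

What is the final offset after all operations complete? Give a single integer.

Answer: 15

Derivation:
After 1 (read(5)): returned 'LXG03', offset=5
After 2 (seek(3, SET)): offset=3
After 3 (read(7)): returned '03EDFEP', offset=10
After 4 (seek(10, SET)): offset=10
After 5 (read(5)): returned '6BAWA', offset=15
After 6 (seek(-5, END)): offset=10
After 7 (read(7)): returned '6BAWA', offset=15
After 8 (seek(+1, CUR)): offset=15
After 9 (seek(+5, CUR)): offset=15
After 10 (read(6)): returned '', offset=15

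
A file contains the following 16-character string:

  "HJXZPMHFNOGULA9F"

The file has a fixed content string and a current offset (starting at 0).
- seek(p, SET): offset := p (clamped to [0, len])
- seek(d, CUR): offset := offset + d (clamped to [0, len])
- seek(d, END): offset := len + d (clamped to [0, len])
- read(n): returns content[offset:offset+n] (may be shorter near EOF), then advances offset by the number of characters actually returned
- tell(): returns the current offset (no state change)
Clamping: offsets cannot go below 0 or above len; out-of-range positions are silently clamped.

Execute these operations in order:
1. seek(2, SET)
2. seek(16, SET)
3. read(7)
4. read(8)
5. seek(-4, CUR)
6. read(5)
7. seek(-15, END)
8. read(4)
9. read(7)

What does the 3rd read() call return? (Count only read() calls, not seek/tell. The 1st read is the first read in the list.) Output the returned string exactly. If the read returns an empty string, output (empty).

After 1 (seek(2, SET)): offset=2
After 2 (seek(16, SET)): offset=16
After 3 (read(7)): returned '', offset=16
After 4 (read(8)): returned '', offset=16
After 5 (seek(-4, CUR)): offset=12
After 6 (read(5)): returned 'LA9F', offset=16
After 7 (seek(-15, END)): offset=1
After 8 (read(4)): returned 'JXZP', offset=5
After 9 (read(7)): returned 'MHFNOGU', offset=12

Answer: LA9F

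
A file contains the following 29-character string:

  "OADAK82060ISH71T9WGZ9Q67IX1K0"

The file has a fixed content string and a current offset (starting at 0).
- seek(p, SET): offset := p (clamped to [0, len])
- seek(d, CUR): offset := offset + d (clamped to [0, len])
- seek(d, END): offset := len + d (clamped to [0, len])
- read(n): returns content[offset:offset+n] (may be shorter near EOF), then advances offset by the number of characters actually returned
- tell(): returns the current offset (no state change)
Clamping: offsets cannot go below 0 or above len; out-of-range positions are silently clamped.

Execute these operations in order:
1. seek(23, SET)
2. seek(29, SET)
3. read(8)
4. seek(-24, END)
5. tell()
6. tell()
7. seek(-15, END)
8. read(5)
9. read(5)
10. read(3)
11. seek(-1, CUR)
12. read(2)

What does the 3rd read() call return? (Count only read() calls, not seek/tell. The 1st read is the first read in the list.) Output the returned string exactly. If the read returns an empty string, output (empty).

After 1 (seek(23, SET)): offset=23
After 2 (seek(29, SET)): offset=29
After 3 (read(8)): returned '', offset=29
After 4 (seek(-24, END)): offset=5
After 5 (tell()): offset=5
After 6 (tell()): offset=5
After 7 (seek(-15, END)): offset=14
After 8 (read(5)): returned '1T9WG', offset=19
After 9 (read(5)): returned 'Z9Q67', offset=24
After 10 (read(3)): returned 'IX1', offset=27
After 11 (seek(-1, CUR)): offset=26
After 12 (read(2)): returned '1K', offset=28

Answer: Z9Q67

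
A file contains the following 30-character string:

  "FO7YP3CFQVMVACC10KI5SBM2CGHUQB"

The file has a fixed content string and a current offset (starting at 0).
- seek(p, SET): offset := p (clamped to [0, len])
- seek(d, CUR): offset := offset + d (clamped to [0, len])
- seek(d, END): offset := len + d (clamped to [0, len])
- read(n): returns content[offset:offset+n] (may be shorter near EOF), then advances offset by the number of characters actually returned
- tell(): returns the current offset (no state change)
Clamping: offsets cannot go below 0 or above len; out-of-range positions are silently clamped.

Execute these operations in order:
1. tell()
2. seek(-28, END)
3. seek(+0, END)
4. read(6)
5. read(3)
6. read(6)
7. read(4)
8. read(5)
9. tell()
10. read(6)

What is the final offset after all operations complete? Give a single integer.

Answer: 30

Derivation:
After 1 (tell()): offset=0
After 2 (seek(-28, END)): offset=2
After 3 (seek(+0, END)): offset=30
After 4 (read(6)): returned '', offset=30
After 5 (read(3)): returned '', offset=30
After 6 (read(6)): returned '', offset=30
After 7 (read(4)): returned '', offset=30
After 8 (read(5)): returned '', offset=30
After 9 (tell()): offset=30
After 10 (read(6)): returned '', offset=30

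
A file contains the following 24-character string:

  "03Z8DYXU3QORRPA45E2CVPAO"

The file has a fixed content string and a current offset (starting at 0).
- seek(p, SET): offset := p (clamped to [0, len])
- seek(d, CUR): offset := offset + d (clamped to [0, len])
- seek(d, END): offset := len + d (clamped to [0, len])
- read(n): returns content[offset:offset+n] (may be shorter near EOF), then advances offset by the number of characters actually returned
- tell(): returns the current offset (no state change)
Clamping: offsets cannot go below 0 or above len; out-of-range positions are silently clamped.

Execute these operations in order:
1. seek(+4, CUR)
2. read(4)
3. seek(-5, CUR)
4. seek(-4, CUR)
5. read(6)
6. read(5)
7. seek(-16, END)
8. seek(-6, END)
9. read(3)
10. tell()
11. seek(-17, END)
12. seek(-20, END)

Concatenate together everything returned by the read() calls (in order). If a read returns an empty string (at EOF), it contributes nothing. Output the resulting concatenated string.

Answer: DYXU03Z8DYXU3QO2CV

Derivation:
After 1 (seek(+4, CUR)): offset=4
After 2 (read(4)): returned 'DYXU', offset=8
After 3 (seek(-5, CUR)): offset=3
After 4 (seek(-4, CUR)): offset=0
After 5 (read(6)): returned '03Z8DY', offset=6
After 6 (read(5)): returned 'XU3QO', offset=11
After 7 (seek(-16, END)): offset=8
After 8 (seek(-6, END)): offset=18
After 9 (read(3)): returned '2CV', offset=21
After 10 (tell()): offset=21
After 11 (seek(-17, END)): offset=7
After 12 (seek(-20, END)): offset=4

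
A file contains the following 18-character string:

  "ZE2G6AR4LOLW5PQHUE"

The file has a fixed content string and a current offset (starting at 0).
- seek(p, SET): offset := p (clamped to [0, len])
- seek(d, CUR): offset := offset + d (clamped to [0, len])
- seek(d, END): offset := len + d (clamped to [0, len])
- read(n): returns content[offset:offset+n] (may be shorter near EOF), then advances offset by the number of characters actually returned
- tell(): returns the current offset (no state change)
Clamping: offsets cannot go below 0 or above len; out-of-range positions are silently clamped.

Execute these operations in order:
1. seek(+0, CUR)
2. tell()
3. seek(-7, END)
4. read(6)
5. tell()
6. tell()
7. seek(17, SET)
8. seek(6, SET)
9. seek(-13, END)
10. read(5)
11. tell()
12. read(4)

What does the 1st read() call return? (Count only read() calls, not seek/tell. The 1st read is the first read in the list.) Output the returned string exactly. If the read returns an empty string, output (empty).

After 1 (seek(+0, CUR)): offset=0
After 2 (tell()): offset=0
After 3 (seek(-7, END)): offset=11
After 4 (read(6)): returned 'W5PQHU', offset=17
After 5 (tell()): offset=17
After 6 (tell()): offset=17
After 7 (seek(17, SET)): offset=17
After 8 (seek(6, SET)): offset=6
After 9 (seek(-13, END)): offset=5
After 10 (read(5)): returned 'AR4LO', offset=10
After 11 (tell()): offset=10
After 12 (read(4)): returned 'LW5P', offset=14

Answer: W5PQHU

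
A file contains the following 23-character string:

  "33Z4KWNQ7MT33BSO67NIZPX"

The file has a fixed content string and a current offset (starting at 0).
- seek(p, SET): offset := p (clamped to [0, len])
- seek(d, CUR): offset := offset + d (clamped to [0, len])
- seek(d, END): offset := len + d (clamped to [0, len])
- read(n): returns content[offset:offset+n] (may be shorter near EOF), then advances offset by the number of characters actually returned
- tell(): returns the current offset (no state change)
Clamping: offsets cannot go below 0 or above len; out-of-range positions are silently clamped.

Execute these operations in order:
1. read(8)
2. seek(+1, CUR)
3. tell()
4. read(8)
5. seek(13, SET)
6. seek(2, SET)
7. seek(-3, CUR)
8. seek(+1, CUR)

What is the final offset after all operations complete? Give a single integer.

After 1 (read(8)): returned '33Z4KWNQ', offset=8
After 2 (seek(+1, CUR)): offset=9
After 3 (tell()): offset=9
After 4 (read(8)): returned 'MT33BSO6', offset=17
After 5 (seek(13, SET)): offset=13
After 6 (seek(2, SET)): offset=2
After 7 (seek(-3, CUR)): offset=0
After 8 (seek(+1, CUR)): offset=1

Answer: 1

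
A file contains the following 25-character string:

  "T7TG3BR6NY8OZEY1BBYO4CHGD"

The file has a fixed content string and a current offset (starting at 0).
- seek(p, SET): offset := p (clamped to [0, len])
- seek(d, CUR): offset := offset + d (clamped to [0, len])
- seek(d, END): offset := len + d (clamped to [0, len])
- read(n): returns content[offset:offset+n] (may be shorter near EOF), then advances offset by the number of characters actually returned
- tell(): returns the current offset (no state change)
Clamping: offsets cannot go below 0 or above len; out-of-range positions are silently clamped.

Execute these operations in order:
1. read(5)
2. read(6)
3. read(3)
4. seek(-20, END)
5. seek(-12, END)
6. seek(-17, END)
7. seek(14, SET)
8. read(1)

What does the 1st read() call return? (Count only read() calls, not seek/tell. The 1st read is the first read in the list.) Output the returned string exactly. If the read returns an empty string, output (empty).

After 1 (read(5)): returned 'T7TG3', offset=5
After 2 (read(6)): returned 'BR6NY8', offset=11
After 3 (read(3)): returned 'OZE', offset=14
After 4 (seek(-20, END)): offset=5
After 5 (seek(-12, END)): offset=13
After 6 (seek(-17, END)): offset=8
After 7 (seek(14, SET)): offset=14
After 8 (read(1)): returned 'Y', offset=15

Answer: T7TG3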